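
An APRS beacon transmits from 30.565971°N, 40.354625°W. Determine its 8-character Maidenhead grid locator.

Add 180° to longitude and 90° to latitude: 139.64538, 120.56597.
Field: lon ⌊139.64538/20⌋ = 6 → G; lat ⌊120.56597/10⌋ = 12 → M.
Square: lon ⌊19.64538/2⌋ = 9; lat ⌊0.56597/1⌋ = 0.
Subsquare: lon ⌊1.64538/0.0833333⌋ = 19 → t; lat ⌊0.56597/0.0416667⌋ = 13 → n.
Extended square: lon ⌊0.06204/0.00833333⌋ = 7; lat ⌊0.02430/0.00416667⌋ = 5.

GM90tn75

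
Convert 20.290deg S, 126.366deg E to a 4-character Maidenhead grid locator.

Shift to the Maidenhead origin (180°W, 90°S): lon 306.37, lat 69.71.
Field: 306.37/20 → 15 → P, 69.71/10 → 6 → G; chars PG.
Square: 6.37/2 → 3, 9.71/1 → 9; chars 39.

PG39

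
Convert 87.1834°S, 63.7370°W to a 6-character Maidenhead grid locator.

FA82dt

Shift to the Maidenhead origin (180°W, 90°S): lon 116.2630, lat 2.8166.
Field (20°×10°, letters A–R): lon ⌊116.2630/20⌋ = 5 → F; lat ⌊2.8166/10⌋ = 0 → A.
Square (2°×1°, digits 0–9): lon ⌊16.2630/2⌋ = 8; lat ⌊2.8166/1⌋ = 2.
Subsquare (5′×2.5′, letters a–x): lon ⌊0.2630/0.0833333⌋ = 3 → d; lat ⌊0.8166/0.0416667⌋ = 19 → t.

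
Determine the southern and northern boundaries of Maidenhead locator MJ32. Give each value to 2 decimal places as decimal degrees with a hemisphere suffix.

Field M=12, J=9: +12·20° lon, +9·10° lat → SW at lon 60°, lat 0°.
Square 3, 2: +3·2° lon, +2·1° lat → SW at lon 66°, lat 2°.
Cell spans 2° lon × 1° lat.
south 2.00° N, north 3.00° N.

2.00° N, 3.00° N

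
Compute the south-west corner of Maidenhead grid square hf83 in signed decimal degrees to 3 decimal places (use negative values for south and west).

-37.000, -24.000

Field H=7, F=5: +7·20° lon, +5·10° lat → SW at lon -40°, lat -40°.
Square 8, 3: +8·2° lon, +3·1° lat → SW at lon -24°, lat -37°.
latitude -37.000, longitude -24.000.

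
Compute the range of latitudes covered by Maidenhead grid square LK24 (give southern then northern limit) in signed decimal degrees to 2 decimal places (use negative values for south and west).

14.00, 15.00

Field L=11, K=10: +11·20° lon, +10·10° lat → SW at lon 40°, lat 10°.
Square 2, 4: +2·2° lon, +4·1° lat → SW at lon 44°, lat 14°.
Cell spans 2° lon × 1° lat.
south 14.00, north 15.00.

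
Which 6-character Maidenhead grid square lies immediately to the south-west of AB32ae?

AB22xd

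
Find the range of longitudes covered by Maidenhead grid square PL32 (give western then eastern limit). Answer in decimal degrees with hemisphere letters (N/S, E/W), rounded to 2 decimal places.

126.00° E, 128.00° E

Field P=15, L=11: +15·20° lon, +11·10° lat → SW at lon 120°, lat 20°.
Square 3, 2: +3·2° lon, +2·1° lat → SW at lon 126°, lat 22°.
Cell spans 2° lon × 1° lat.
west 126.00° E, east 128.00° E.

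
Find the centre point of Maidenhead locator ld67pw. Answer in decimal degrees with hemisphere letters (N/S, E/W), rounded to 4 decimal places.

Field L=11, D=3: +11·20° lon, +3·10° lat → SW at lon 40°, lat -60°.
Square 6, 7: +6·2° lon, +7·1° lat → SW at lon 52°, lat -53°.
Subsquare p=15, w=22: +15·0.0833333° lon, +22·0.0416667° lat → SW at lon 53.25°, lat -52.0833°.
Cell spans 0.0833333° lon × 0.0416667° lat. Centre is SW corner plus half of each.
latitude 52.0625° S, longitude 53.2917° E.

52.0625° S, 53.2917° E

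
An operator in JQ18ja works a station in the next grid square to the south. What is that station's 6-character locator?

Latitude subsquare a = 0; −1 → -1, wraps to 23 = x, carry into square.
Latitude square 8; −1 → 7.
The longitude characters are unchanged.

JQ17jx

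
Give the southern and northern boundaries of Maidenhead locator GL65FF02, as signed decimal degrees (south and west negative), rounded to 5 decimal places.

25.21667, 25.22083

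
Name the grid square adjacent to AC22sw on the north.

AC22sx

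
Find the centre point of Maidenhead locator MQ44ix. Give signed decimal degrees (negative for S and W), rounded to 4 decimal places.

Field M=12, Q=16: +12·20° lon, +16·10° lat → SW at lon 60°, lat 70°.
Square 4, 4: +4·2° lon, +4·1° lat → SW at lon 68°, lat 74°.
Subsquare i=8, x=23: +8·0.0833333° lon, +23·0.0416667° lat → SW at lon 68.6667°, lat 74.9583°.
Cell spans 0.0833333° lon × 0.0416667° lat. Centre is SW corner plus half of each.
latitude 74.9792, longitude 68.7083.

74.9792, 68.7083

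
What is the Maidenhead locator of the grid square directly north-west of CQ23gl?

CQ23fm

Longitude subsquare g = 6; −1 → 5 = f.
Latitude subsquare l = 11; +1 → 12 = m.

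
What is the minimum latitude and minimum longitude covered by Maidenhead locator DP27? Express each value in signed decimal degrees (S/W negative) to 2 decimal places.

67.00, -116.00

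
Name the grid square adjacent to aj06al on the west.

RJ96xl

Longitude subsquare a = 0; −1 → -1, wraps to 23 = x, carry into square.
Longitude square 0; −1 → -1, wraps to 9, carry into field.
Longitude field A = 0; −1 → -1, wraps to 17 = R, wrapping around the antimeridian.
The latitude characters are unchanged.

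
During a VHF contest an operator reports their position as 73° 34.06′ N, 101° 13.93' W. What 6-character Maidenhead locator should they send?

DQ93jn

Shift to the Maidenhead origin (180°W, 90°S): lon 78.7678, lat 163.5677.
Field: lon ⌊78.7678/20⌋ = 3 → D; lat ⌊163.5677/10⌋ = 16 → Q.
Square: lon ⌊18.7678/2⌋ = 9; lat ⌊3.5677/1⌋ = 3.
Subsquare: lon ⌊0.7678/0.0833333⌋ = 9 → j; lat ⌊0.5677/0.0416667⌋ = 13 → n.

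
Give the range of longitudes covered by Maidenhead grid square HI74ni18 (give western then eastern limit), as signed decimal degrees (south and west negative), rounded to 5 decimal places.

Field H=7, I=8: +7·20° lon, +8·10° lat → SW at lon -40°, lat -10°.
Square 7, 4: +7·2° lon, +4·1° lat → SW at lon -26°, lat -6°.
Subsquare n=13, i=8: +13·0.0833333° lon, +8·0.0416667° lat → SW at lon -24.9167°, lat -5.66667°.
Extended square 1, 8: +1·0.00833333° lon, +8·0.00416667° lat → SW at lon -24.9083°, lat -5.63333°.
Cell spans 0.00833333° lon × 0.00416667° lat.
west -24.90833, east -24.90000.

-24.90833, -24.90000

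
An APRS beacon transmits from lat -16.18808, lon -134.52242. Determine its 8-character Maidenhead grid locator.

CH23rt74

Shift to the Maidenhead origin (180°W, 90°S): lon 45.47758, lat 73.81192.
Field (20°×10°, letters A–R): 45.47758/20 → 2 → C, 73.81192/10 → 7 → H; chars CH.
Square (2°×1°, digits 0–9): 5.47758/2 → 2, 3.81192/1 → 3; chars 23.
Subsquare (5′×2.5′, letters a–x): 1.47758/0.0833333 → 17 → r, 0.81192/0.0416667 → 19 → t; chars rt.
Extended square (30″×15″, digits 0–9): 0.06091/0.00833333 → 7, 0.02025/0.00416667 → 4; chars 74.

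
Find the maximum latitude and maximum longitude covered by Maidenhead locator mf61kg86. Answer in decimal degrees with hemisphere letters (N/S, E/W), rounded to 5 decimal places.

Field M=12, F=5: +12·20° lon, +5·10° lat → SW at lon 60°, lat -40°.
Square 6, 1: +6·2° lon, +1·1° lat → SW at lon 72°, lat -39°.
Subsquare k=10, g=6: +10·0.0833333° lon, +6·0.0416667° lat → SW at lon 72.8333°, lat -38.75°.
Extended square 8, 6: +8·0.00833333° lon, +6·0.00416667° lat → SW at lon 72.9°, lat -38.725°.
Cell spans 0.00833333° lon × 0.00416667° lat. NE corner is SW corner plus one full cell.
latitude 38.72083° S, longitude 72.90833° E.

38.72083° S, 72.90833° E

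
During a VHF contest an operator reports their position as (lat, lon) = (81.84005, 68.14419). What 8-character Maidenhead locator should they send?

Add 180° to longitude and 90° to latitude: 248.14419, 171.84005.
Field: 248.14419/20 → 12 → M, 171.84005/10 → 17 → R; chars MR.
Square: 8.14419/2 → 4, 1.84005/1 → 1; chars 41.
Subsquare: 0.14419/0.0833333 → 1 → b, 0.84005/0.0416667 → 20 → u; chars bu.
Extended square: 0.06086/0.00833333 → 7, 0.00672/0.00416667 → 1; chars 71.

MR41bu71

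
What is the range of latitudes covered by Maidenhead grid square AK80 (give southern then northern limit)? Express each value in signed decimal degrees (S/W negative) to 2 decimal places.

10.00, 11.00

Field A=0, K=10: +0·20° lon, +10·10° lat → SW at lon -180°, lat 10°.
Square 8, 0: +8·2° lon, +0·1° lat → SW at lon -164°, lat 10°.
Cell spans 2° lon × 1° lat.
south 10.00, north 11.00.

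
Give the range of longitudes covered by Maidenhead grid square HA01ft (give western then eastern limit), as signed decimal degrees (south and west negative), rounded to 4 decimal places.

Field H=7, A=0: +7·20° lon, +0·10° lat → SW at lon -40°, lat -90°.
Square 0, 1: +0·2° lon, +1·1° lat → SW at lon -40°, lat -89°.
Subsquare f=5, t=19: +5·0.0833333° lon, +19·0.0416667° lat → SW at lon -39.5833°, lat -88.2083°.
Cell spans 0.0833333° lon × 0.0416667° lat.
west -39.5833, east -39.5000.

-39.5833, -39.5000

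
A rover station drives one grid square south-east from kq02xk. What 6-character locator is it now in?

KQ12aj

Longitude subsquare x = 23; +1 → 24, wraps to 0 = a, carry into square.
Longitude square 0; +1 → 1.
Latitude subsquare k = 10; −1 → 9 = j.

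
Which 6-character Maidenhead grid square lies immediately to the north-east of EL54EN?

EL54fo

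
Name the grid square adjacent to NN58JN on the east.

NN58kn

Longitude subsquare j = 9; +1 → 10 = k.
The latitude characters are unchanged.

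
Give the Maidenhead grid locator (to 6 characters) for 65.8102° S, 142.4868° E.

Add 180° to longitude and 90° to latitude: 322.4868, 24.1898.
Field: lon ⌊322.4868/20⌋ = 16 → Q; lat ⌊24.1898/10⌋ = 2 → C.
Square: lon ⌊2.4868/2⌋ = 1; lat ⌊4.1898/1⌋ = 4.
Subsquare: lon ⌊0.4868/0.0833333⌋ = 5 → f; lat ⌊0.1898/0.0416667⌋ = 4 → e.

QC14fe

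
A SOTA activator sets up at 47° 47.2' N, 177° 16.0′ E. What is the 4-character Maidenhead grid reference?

Add 180° to longitude and 90° to latitude: 357.27, 137.79.
Field (20°×10°, letters A–R): 357.27/20 → 17 → R, 137.79/10 → 13 → N; chars RN.
Square (2°×1°, digits 0–9): 17.27/2 → 8, 7.79/1 → 7; chars 87.

RN87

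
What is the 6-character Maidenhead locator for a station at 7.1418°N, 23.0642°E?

Shift to the Maidenhead origin (180°W, 90°S): lon 203.0642, lat 97.1418.
Field (20°×10°, letters A–R): lon ⌊203.0642/20⌋ = 10 → K; lat ⌊97.1418/10⌋ = 9 → J.
Square (2°×1°, digits 0–9): lon ⌊3.0642/2⌋ = 1; lat ⌊7.1418/1⌋ = 7.
Subsquare (5′×2.5′, letters a–x): lon ⌊1.0642/0.0833333⌋ = 12 → m; lat ⌊0.1418/0.0416667⌋ = 3 → d.

KJ17md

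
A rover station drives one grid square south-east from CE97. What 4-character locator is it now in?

Longitude square 9; +1 → 10, wraps to 0, carry into field.
Longitude field C = 2; +1 → 3 = D.
Latitude square 7; −1 → 6.

DE06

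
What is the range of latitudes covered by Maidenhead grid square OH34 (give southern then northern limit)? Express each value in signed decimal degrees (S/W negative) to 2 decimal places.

Field O=14, H=7: +14·20° lon, +7·10° lat → SW at lon 100°, lat -20°.
Square 3, 4: +3·2° lon, +4·1° lat → SW at lon 106°, lat -16°.
Cell spans 2° lon × 1° lat.
south -16.00, north -15.00.

-16.00, -15.00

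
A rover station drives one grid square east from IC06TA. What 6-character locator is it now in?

IC06ua

Longitude subsquare t = 19; +1 → 20 = u.
The latitude characters are unchanged.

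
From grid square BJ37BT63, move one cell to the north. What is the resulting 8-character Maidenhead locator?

Latitude extended square 3; +1 → 4.
The longitude characters are unchanged.

BJ37bt64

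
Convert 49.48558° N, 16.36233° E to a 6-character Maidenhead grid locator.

Shift to the Maidenhead origin (180°W, 90°S): lon 196.3623, lat 139.4856.
Field: 196.3623/20 → 9 → J, 139.4856/10 → 13 → N; chars JN.
Square: 16.3623/2 → 8, 9.4856/1 → 9; chars 89.
Subsquare: 0.3623/0.0833333 → 4 → e, 0.4856/0.0416667 → 11 → l; chars el.

JN89el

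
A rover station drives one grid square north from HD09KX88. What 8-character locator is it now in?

Latitude extended square 8; +1 → 9.
The longitude characters are unchanged.

HD09kx89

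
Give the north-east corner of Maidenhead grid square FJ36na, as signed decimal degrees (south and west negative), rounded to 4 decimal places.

6.0417, -72.8333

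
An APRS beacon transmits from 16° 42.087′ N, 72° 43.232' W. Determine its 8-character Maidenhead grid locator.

Shift to the Maidenhead origin (180°W, 90°S): lon 107.27947, lat 106.70145.
Field: lon ⌊107.27947/20⌋ = 5 → F; lat ⌊106.70145/10⌋ = 10 → K.
Square: lon ⌊7.27947/2⌋ = 3; lat ⌊6.70145/1⌋ = 6.
Subsquare: lon ⌊1.27947/0.0833333⌋ = 15 → p; lat ⌊0.70145/0.0416667⌋ = 16 → q.
Extended square: lon ⌊0.02947/0.00833333⌋ = 3; lat ⌊0.03478/0.00416667⌋ = 8.

FK36pq38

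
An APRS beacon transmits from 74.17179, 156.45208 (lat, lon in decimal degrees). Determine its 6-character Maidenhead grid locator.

QQ84fe

Offset from 180°W / 90°S: lon 336.4521°, lat 164.1718°.
Field: lon ⌊336.4521/20⌋ = 16 → Q; lat ⌊164.1718/10⌋ = 16 → Q.
Square: lon ⌊16.4521/2⌋ = 8; lat ⌊4.1718/1⌋ = 4.
Subsquare: lon ⌊0.4521/0.0833333⌋ = 5 → f; lat ⌊0.1718/0.0416667⌋ = 4 → e.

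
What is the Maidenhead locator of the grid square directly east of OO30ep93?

OO30fp03

Longitude extended square 9; +1 → 10, wraps to 0, carry into subsquare.
Longitude subsquare e = 4; +1 → 5 = f.
The latitude characters are unchanged.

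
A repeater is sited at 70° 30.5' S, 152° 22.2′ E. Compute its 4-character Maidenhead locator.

QB69

Offset from 180°W / 90°S: lon 332.37°, lat 19.49°.
Field: lon ⌊332.37/20⌋ = 16 → Q; lat ⌊19.49/10⌋ = 1 → B.
Square: lon ⌊12.37/2⌋ = 6; lat ⌊9.49/1⌋ = 9.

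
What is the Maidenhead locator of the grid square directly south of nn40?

NM49

Latitude square 0; −1 → -1, wraps to 9, carry into field.
Latitude field N = 13; −1 → 12 = M.
The longitude characters are unchanged.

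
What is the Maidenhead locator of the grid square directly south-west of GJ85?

GJ74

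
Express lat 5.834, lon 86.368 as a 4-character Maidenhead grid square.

Shift to the Maidenhead origin (180°W, 90°S): lon 266.37, lat 95.83.
Field: 266.37/20 → 13 → N, 95.83/10 → 9 → J; chars NJ.
Square: 6.37/2 → 3, 5.83/1 → 5; chars 35.

NJ35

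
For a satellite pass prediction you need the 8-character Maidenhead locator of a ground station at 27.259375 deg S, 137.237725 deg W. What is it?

CG12jr17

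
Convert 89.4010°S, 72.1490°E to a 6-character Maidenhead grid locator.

Offset from 180°W / 90°S: lon 252.1490°, lat 0.5990°.
Field: lon ⌊252.1490/20⌋ = 12 → M; lat ⌊0.5990/10⌋ = 0 → A.
Square: lon ⌊12.1490/2⌋ = 6; lat ⌊0.5990/1⌋ = 0.
Subsquare: lon ⌊0.1490/0.0833333⌋ = 1 → b; lat ⌊0.5990/0.0416667⌋ = 14 → o.

MA60bo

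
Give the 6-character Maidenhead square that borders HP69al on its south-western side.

Longitude subsquare a = 0; −1 → -1, wraps to 23 = x, carry into square.
Longitude square 6; −1 → 5.
Latitude subsquare l = 11; −1 → 10 = k.

HP59xk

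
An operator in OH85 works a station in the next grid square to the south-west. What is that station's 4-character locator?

OH74

Longitude square 8; −1 → 7.
Latitude square 5; −1 → 4.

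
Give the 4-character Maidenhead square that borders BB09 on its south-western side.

AB98

Longitude square 0; −1 → -1, wraps to 9, carry into field.
Longitude field B = 1; −1 → 0 = A.
Latitude square 9; −1 → 8.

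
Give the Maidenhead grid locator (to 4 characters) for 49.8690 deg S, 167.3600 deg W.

AE60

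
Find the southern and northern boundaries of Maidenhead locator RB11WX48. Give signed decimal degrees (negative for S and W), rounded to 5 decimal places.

-78.00833, -78.00417

Field R=17, B=1: +17·20° lon, +1·10° lat → SW at lon 160°, lat -80°.
Square 1, 1: +1·2° lon, +1·1° lat → SW at lon 162°, lat -79°.
Subsquare w=22, x=23: +22·0.0833333° lon, +23·0.0416667° lat → SW at lon 163.833°, lat -78.0417°.
Extended square 4, 8: +4·0.00833333° lon, +8·0.00416667° lat → SW at lon 163.867°, lat -78.0083°.
Cell spans 0.00833333° lon × 0.00416667° lat.
south -78.00833, north -78.00417.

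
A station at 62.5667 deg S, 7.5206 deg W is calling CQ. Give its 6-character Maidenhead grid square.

Add 180° to longitude and 90° to latitude: 172.4794, 27.4333.
Field (20°×10°, letters A–R): lon ⌊172.4794/20⌋ = 8 → I; lat ⌊27.4333/10⌋ = 2 → C.
Square (2°×1°, digits 0–9): lon ⌊12.4794/2⌋ = 6; lat ⌊7.4333/1⌋ = 7.
Subsquare (5′×2.5′, letters a–x): lon ⌊0.4794/0.0833333⌋ = 5 → f; lat ⌊0.4333/0.0416667⌋ = 10 → k.

IC67fk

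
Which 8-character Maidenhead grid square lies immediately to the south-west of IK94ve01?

IK94ue90

Longitude extended square 0; −1 → -1, wraps to 9, carry into subsquare.
Longitude subsquare v = 21; −1 → 20 = u.
Latitude extended square 1; −1 → 0.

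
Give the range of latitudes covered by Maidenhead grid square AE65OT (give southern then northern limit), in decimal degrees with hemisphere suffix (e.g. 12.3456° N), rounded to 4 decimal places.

44.2083° S, 44.1667° S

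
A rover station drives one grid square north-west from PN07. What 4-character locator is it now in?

Longitude square 0; −1 → -1, wraps to 9, carry into field.
Longitude field P = 15; −1 → 14 = O.
Latitude square 7; +1 → 8.

ON98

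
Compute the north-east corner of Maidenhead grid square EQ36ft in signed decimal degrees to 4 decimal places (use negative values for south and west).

Field E=4, Q=16: +4·20° lon, +16·10° lat → SW at lon -100°, lat 70°.
Square 3, 6: +3·2° lon, +6·1° lat → SW at lon -94°, lat 76°.
Subsquare f=5, t=19: +5·0.0833333° lon, +19·0.0416667° lat → SW at lon -93.5833°, lat 76.7917°.
Cell spans 0.0833333° lon × 0.0416667° lat. NE corner is SW corner plus one full cell.
latitude 76.8333, longitude -93.5000.

76.8333, -93.5000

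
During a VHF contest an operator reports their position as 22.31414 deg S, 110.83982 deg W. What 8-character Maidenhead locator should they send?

DG47nq94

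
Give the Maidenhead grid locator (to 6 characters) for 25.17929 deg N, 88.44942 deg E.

NL45fe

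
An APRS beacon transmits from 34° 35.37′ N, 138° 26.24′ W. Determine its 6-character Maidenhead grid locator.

CM04so

Shift to the Maidenhead origin (180°W, 90°S): lon 41.5627, lat 124.5895.
Field: 41.5627/20 → 2 → C, 124.5895/10 → 12 → M; chars CM.
Square: 1.5627/2 → 0, 4.5895/1 → 4; chars 04.
Subsquare: 1.5627/0.0833333 → 18 → s, 0.5895/0.0416667 → 14 → o; chars so.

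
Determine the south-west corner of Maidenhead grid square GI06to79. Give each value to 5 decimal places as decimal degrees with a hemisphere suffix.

3.37917° S, 58.35833° W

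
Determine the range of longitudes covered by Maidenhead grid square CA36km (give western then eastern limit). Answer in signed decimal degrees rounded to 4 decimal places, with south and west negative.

-133.1667, -133.0833

Field C=2, A=0: +2·20° lon, +0·10° lat → SW at lon -140°, lat -90°.
Square 3, 6: +3·2° lon, +6·1° lat → SW at lon -134°, lat -84°.
Subsquare k=10, m=12: +10·0.0833333° lon, +12·0.0416667° lat → SW at lon -133.167°, lat -83.5°.
Cell spans 0.0833333° lon × 0.0416667° lat.
west -133.1667, east -133.0833.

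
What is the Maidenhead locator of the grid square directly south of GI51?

Latitude square 1; −1 → 0.
The longitude characters are unchanged.

GI50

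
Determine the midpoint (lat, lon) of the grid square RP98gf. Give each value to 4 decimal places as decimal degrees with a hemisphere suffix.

Field R=17, P=15: +17·20° lon, +15·10° lat → SW at lon 160°, lat 60°.
Square 9, 8: +9·2° lon, +8·1° lat → SW at lon 178°, lat 68°.
Subsquare g=6, f=5: +6·0.0833333° lon, +5·0.0416667° lat → SW at lon 178.5°, lat 68.2083°.
Cell spans 0.0833333° lon × 0.0416667° lat. Centre is SW corner plus half of each.
latitude 68.2292° N, longitude 178.5417° E.

68.2292° N, 178.5417° E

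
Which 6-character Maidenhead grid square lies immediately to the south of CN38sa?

CN37sx

Latitude subsquare a = 0; −1 → -1, wraps to 23 = x, carry into square.
Latitude square 8; −1 → 7.
The longitude characters are unchanged.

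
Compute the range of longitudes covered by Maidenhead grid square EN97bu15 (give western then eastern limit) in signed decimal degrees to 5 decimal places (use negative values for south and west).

-81.90833, -81.90000

Field E=4, N=13: +4·20° lon, +13·10° lat → SW at lon -100°, lat 40°.
Square 9, 7: +9·2° lon, +7·1° lat → SW at lon -82°, lat 47°.
Subsquare b=1, u=20: +1·0.0833333° lon, +20·0.0416667° lat → SW at lon -81.9167°, lat 47.8333°.
Extended square 1, 5: +1·0.00833333° lon, +5·0.00416667° lat → SW at lon -81.9083°, lat 47.8542°.
Cell spans 0.00833333° lon × 0.00416667° lat.
west -81.90833, east -81.90000.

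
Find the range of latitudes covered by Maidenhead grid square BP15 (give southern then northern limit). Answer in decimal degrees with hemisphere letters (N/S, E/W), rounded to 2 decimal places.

Field B=1, P=15: +1·20° lon, +15·10° lat → SW at lon -160°, lat 60°.
Square 1, 5: +1·2° lon, +5·1° lat → SW at lon -158°, lat 65°.
Cell spans 2° lon × 1° lat.
south 65.00° N, north 66.00° N.

65.00° N, 66.00° N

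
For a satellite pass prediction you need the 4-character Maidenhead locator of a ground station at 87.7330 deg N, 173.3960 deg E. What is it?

RR67

Offset from 180°W / 90°S: lon 353.40°, lat 177.73°.
Field: lon ⌊353.40/20⌋ = 17 → R; lat ⌊177.73/10⌋ = 17 → R.
Square: lon ⌊13.40/2⌋ = 6; lat ⌊7.73/1⌋ = 7.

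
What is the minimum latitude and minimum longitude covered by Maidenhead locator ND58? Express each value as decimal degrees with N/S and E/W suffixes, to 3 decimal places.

52.000° S, 90.000° E

Field N=13, D=3: +13·20° lon, +3·10° lat → SW at lon 80°, lat -60°.
Square 5, 8: +5·2° lon, +8·1° lat → SW at lon 90°, lat -52°.
latitude 52.000° S, longitude 90.000° E.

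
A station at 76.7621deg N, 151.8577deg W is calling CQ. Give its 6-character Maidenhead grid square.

Offset from 180°W / 90°S: lon 28.1423°, lat 166.7621°.
Field: 28.1423/20 → 1 → B, 166.7621/10 → 16 → Q; chars BQ.
Square: 8.1423/2 → 4, 6.7621/1 → 6; chars 46.
Subsquare: 0.1423/0.0833333 → 1 → b, 0.7621/0.0416667 → 18 → s; chars bs.

BQ46bs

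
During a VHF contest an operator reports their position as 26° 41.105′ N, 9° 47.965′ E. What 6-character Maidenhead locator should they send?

JL46vq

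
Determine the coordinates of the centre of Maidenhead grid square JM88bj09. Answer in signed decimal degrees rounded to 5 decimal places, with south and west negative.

38.41458, 16.08750

Field J=9, M=12: +9·20° lon, +12·10° lat → SW at lon 0°, lat 30°.
Square 8, 8: +8·2° lon, +8·1° lat → SW at lon 16°, lat 38°.
Subsquare b=1, j=9: +1·0.0833333° lon, +9·0.0416667° lat → SW at lon 16.0833°, lat 38.375°.
Extended square 0, 9: +0·0.00833333° lon, +9·0.00416667° lat → SW at lon 16.0833°, lat 38.4125°.
Cell spans 0.00833333° lon × 0.00416667° lat. Centre is SW corner plus half of each.
latitude 38.41458, longitude 16.08750.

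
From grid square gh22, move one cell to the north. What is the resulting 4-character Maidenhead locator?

GH23

Latitude square 2; +1 → 3.
The longitude characters are unchanged.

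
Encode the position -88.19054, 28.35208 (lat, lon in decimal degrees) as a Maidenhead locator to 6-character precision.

Add 180° to longitude and 90° to latitude: 208.3521, 1.8095.
Field: lon ⌊208.3521/20⌋ = 10 → K; lat ⌊1.8095/10⌋ = 0 → A.
Square: lon ⌊8.3521/2⌋ = 4; lat ⌊1.8095/1⌋ = 1.
Subsquare: lon ⌊0.3521/0.0833333⌋ = 4 → e; lat ⌊0.8095/0.0416667⌋ = 19 → t.

KA41et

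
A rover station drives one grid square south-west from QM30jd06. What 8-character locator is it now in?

QM30id95

Longitude extended square 0; −1 → -1, wraps to 9, carry into subsquare.
Longitude subsquare j = 9; −1 → 8 = i.
Latitude extended square 6; −1 → 5.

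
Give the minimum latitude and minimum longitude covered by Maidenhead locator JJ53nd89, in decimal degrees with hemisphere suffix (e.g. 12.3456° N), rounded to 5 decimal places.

3.16250° N, 11.15000° E

Field J=9, J=9: +9·20° lon, +9·10° lat → SW at lon 0°, lat 0°.
Square 5, 3: +5·2° lon, +3·1° lat → SW at lon 10°, lat 3°.
Subsquare n=13, d=3: +13·0.0833333° lon, +3·0.0416667° lat → SW at lon 11.0833°, lat 3.125°.
Extended square 8, 9: +8·0.00833333° lon, +9·0.00416667° lat → SW at lon 11.15°, lat 3.1625°.
latitude 3.16250° N, longitude 11.15000° E.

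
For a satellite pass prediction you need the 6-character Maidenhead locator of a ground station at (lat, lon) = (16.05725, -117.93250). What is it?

Offset from 180°W / 90°S: lon 62.0675°, lat 106.0572°.
Field: lon ⌊62.0675/20⌋ = 3 → D; lat ⌊106.0572/10⌋ = 10 → K.
Square: lon ⌊2.0675/2⌋ = 1; lat ⌊6.0572/1⌋ = 6.
Subsquare: lon ⌊0.0675/0.0833333⌋ = 0 → a; lat ⌊0.0572/0.0416667⌋ = 1 → b.

DK16ab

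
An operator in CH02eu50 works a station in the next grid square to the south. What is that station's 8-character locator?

Latitude extended square 0; −1 → -1, wraps to 9, carry into subsquare.
Latitude subsquare u = 20; −1 → 19 = t.
The longitude characters are unchanged.

CH02et59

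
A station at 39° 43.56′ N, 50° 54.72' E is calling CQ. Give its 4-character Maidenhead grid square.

Add 180° to longitude and 90° to latitude: 230.91, 129.73.
Field (20°×10°, letters A–R): 230.91/20 → 11 → L, 129.73/10 → 12 → M; chars LM.
Square (2°×1°, digits 0–9): 10.91/2 → 5, 9.73/1 → 9; chars 59.

LM59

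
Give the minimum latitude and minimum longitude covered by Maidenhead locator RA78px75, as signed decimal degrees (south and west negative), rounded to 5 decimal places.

-81.02083, 175.30833

Field R=17, A=0: +17·20° lon, +0·10° lat → SW at lon 160°, lat -90°.
Square 7, 8: +7·2° lon, +8·1° lat → SW at lon 174°, lat -82°.
Subsquare p=15, x=23: +15·0.0833333° lon, +23·0.0416667° lat → SW at lon 175.25°, lat -81.0417°.
Extended square 7, 5: +7·0.00833333° lon, +5·0.00416667° lat → SW at lon 175.308°, lat -81.0208°.
latitude -81.02083, longitude 175.30833.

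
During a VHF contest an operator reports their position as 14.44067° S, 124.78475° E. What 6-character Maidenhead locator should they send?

Add 180° to longitude and 90° to latitude: 304.7848, 75.5593.
Field (20°×10°, letters A–R): 304.7848/20 → 15 → P, 75.5593/10 → 7 → H; chars PH.
Square (2°×1°, digits 0–9): 4.7848/2 → 2, 5.5593/1 → 5; chars 25.
Subsquare (5′×2.5′, letters a–x): 0.7848/0.0833333 → 9 → j, 0.5593/0.0416667 → 13 → n; chars jn.

PH25jn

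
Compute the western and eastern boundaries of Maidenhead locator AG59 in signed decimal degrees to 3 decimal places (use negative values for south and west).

Field A=0, G=6: +0·20° lon, +6·10° lat → SW at lon -180°, lat -30°.
Square 5, 9: +5·2° lon, +9·1° lat → SW at lon -170°, lat -21°.
Cell spans 2° lon × 1° lat.
west -170.000, east -168.000.

-170.000, -168.000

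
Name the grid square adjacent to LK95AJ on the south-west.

LK85xi

Longitude subsquare a = 0; −1 → -1, wraps to 23 = x, carry into square.
Longitude square 9; −1 → 8.
Latitude subsquare j = 9; −1 → 8 = i.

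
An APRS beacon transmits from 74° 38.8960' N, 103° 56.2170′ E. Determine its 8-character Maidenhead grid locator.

OQ14xp25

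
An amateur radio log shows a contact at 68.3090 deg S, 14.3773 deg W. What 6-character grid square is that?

IC21tq

Add 180° to longitude and 90° to latitude: 165.6227, 21.6910.
Field: lon ⌊165.6227/20⌋ = 8 → I; lat ⌊21.6910/10⌋ = 2 → C.
Square: lon ⌊5.6227/2⌋ = 2; lat ⌊1.6910/1⌋ = 1.
Subsquare: lon ⌊1.6227/0.0833333⌋ = 19 → t; lat ⌊0.6910/0.0416667⌋ = 16 → q.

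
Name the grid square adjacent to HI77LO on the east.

HI77mo

Longitude subsquare l = 11; +1 → 12 = m.
The latitude characters are unchanged.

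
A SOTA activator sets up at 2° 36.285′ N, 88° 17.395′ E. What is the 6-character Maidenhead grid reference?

NJ42do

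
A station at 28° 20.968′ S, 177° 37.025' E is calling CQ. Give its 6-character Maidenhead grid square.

Offset from 180°W / 90°S: lon 357.6171°, lat 61.6505°.
Field: 357.6171/20 → 17 → R, 61.6505/10 → 6 → G; chars RG.
Square: 17.6171/2 → 8, 1.6505/1 → 1; chars 81.
Subsquare: 1.6171/0.0833333 → 19 → t, 0.6505/0.0416667 → 15 → p; chars tp.

RG81tp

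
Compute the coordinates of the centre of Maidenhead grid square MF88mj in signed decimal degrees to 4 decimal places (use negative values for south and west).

Field M=12, F=5: +12·20° lon, +5·10° lat → SW at lon 60°, lat -40°.
Square 8, 8: +8·2° lon, +8·1° lat → SW at lon 76°, lat -32°.
Subsquare m=12, j=9: +12·0.0833333° lon, +9·0.0416667° lat → SW at lon 77°, lat -31.625°.
Cell spans 0.0833333° lon × 0.0416667° lat. Centre is SW corner plus half of each.
latitude -31.6042, longitude 77.0417.

-31.6042, 77.0417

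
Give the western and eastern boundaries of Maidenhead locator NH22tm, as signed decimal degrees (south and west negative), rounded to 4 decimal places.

85.5833, 85.6667

Field N=13, H=7: +13·20° lon, +7·10° lat → SW at lon 80°, lat -20°.
Square 2, 2: +2·2° lon, +2·1° lat → SW at lon 84°, lat -18°.
Subsquare t=19, m=12: +19·0.0833333° lon, +12·0.0416667° lat → SW at lon 85.5833°, lat -17.5°.
Cell spans 0.0833333° lon × 0.0416667° lat.
west 85.5833, east 85.6667.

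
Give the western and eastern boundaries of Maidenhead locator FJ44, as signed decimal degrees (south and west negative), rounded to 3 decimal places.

-72.000, -70.000

Field F=5, J=9: +5·20° lon, +9·10° lat → SW at lon -80°, lat 0°.
Square 4, 4: +4·2° lon, +4·1° lat → SW at lon -72°, lat 4°.
Cell spans 2° lon × 1° lat.
west -72.000, east -70.000.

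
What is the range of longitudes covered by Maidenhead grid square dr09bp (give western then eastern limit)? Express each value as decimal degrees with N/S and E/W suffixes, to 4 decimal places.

119.9167° W, 119.8333° W

Field D=3, R=17: +3·20° lon, +17·10° lat → SW at lon -120°, lat 80°.
Square 0, 9: +0·2° lon, +9·1° lat → SW at lon -120°, lat 89°.
Subsquare b=1, p=15: +1·0.0833333° lon, +15·0.0416667° lat → SW at lon -119.917°, lat 89.625°.
Cell spans 0.0833333° lon × 0.0416667° lat.
west 119.9167° W, east 119.8333° W.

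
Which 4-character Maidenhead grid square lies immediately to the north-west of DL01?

CL92

Longitude square 0; −1 → -1, wraps to 9, carry into field.
Longitude field D = 3; −1 → 2 = C.
Latitude square 1; +1 → 2.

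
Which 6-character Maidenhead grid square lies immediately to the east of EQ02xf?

EQ12af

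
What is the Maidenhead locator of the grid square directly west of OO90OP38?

Longitude extended square 3; −1 → 2.
The latitude characters are unchanged.

OO90op28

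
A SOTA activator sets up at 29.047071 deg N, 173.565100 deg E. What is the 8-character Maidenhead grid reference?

RL69sb71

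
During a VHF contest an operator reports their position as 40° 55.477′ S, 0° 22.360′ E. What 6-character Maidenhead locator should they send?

JE09eb

Add 180° to longitude and 90° to latitude: 180.3727, 49.0754.
Field: 180.3727/20 → 9 → J, 49.0754/10 → 4 → E; chars JE.
Square: 0.3727/2 → 0, 9.0754/1 → 9; chars 09.
Subsquare: 0.3727/0.0833333 → 4 → e, 0.0754/0.0416667 → 1 → b; chars eb.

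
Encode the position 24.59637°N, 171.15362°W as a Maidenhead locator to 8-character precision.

Offset from 180°W / 90°S: lon 8.84638°, lat 114.59637°.
Field: 8.84638/20 → 0 → A, 114.59637/10 → 11 → L; chars AL.
Square: 8.84638/2 → 4, 4.59637/1 → 4; chars 44.
Subsquare: 0.84638/0.0833333 → 10 → k, 0.59637/0.0416667 → 14 → o; chars ko.
Extended square: 0.01305/0.00833333 → 1, 0.01304/0.00416667 → 3; chars 13.

AL44ko13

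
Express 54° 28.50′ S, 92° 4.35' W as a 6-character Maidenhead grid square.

ED35xm

Offset from 180°W / 90°S: lon 87.9275°, lat 35.5250°.
Field: 87.9275/20 → 4 → E, 35.5250/10 → 3 → D; chars ED.
Square: 7.9275/2 → 3, 5.5250/1 → 5; chars 35.
Subsquare: 1.9275/0.0833333 → 23 → x, 0.5250/0.0416667 → 12 → m; chars xm.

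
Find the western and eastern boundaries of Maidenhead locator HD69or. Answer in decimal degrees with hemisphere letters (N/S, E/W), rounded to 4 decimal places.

Field H=7, D=3: +7·20° lon, +3·10° lat → SW at lon -40°, lat -60°.
Square 6, 9: +6·2° lon, +9·1° lat → SW at lon -28°, lat -51°.
Subsquare o=14, r=17: +14·0.0833333° lon, +17·0.0416667° lat → SW at lon -26.8333°, lat -50.2917°.
Cell spans 0.0833333° lon × 0.0416667° lat.
west 26.8333° W, east 26.7500° W.

26.8333° W, 26.7500° W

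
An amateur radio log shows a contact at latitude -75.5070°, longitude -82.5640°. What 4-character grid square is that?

EB84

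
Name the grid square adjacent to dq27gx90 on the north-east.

DQ27hx01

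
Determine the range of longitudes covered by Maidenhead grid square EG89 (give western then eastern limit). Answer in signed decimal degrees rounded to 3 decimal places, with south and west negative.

Field E=4, G=6: +4·20° lon, +6·10° lat → SW at lon -100°, lat -30°.
Square 8, 9: +8·2° lon, +9·1° lat → SW at lon -84°, lat -21°.
Cell spans 2° lon × 1° lat.
west -84.000, east -82.000.

-84.000, -82.000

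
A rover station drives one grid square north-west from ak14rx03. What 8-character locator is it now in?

AK14qx94

Longitude extended square 0; −1 → -1, wraps to 9, carry into subsquare.
Longitude subsquare r = 17; −1 → 16 = q.
Latitude extended square 3; +1 → 4.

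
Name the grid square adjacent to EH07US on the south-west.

EH07tr

Longitude subsquare u = 20; −1 → 19 = t.
Latitude subsquare s = 18; −1 → 17 = r.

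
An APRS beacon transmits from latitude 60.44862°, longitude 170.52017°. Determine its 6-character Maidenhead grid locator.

RP50gk

Offset from 180°W / 90°S: lon 350.5202°, lat 150.4486°.
Field (20°×10°, letters A–R): 350.5202/20 → 17 → R, 150.4486/10 → 15 → P; chars RP.
Square (2°×1°, digits 0–9): 10.5202/2 → 5, 0.4486/1 → 0; chars 50.
Subsquare (5′×2.5′, letters a–x): 0.5202/0.0833333 → 6 → g, 0.4486/0.0416667 → 10 → k; chars gk.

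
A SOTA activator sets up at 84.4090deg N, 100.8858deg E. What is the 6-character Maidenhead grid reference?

Offset from 180°W / 90°S: lon 280.8858°, lat 174.4090°.
Field: 280.8858/20 → 14 → O, 174.4090/10 → 17 → R; chars OR.
Square: 0.8858/2 → 0, 4.4090/1 → 4; chars 04.
Subsquare: 0.8858/0.0833333 → 10 → k, 0.4090/0.0416667 → 9 → j; chars kj.

OR04kj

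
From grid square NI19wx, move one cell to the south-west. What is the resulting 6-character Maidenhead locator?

NI19vw

Longitude subsquare w = 22; −1 → 21 = v.
Latitude subsquare x = 23; −1 → 22 = w.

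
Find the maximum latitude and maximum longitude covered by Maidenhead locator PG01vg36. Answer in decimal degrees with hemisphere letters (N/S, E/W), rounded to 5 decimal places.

28.72083° S, 121.78333° E

Field P=15, G=6: +15·20° lon, +6·10° lat → SW at lon 120°, lat -30°.
Square 0, 1: +0·2° lon, +1·1° lat → SW at lon 120°, lat -29°.
Subsquare v=21, g=6: +21·0.0833333° lon, +6·0.0416667° lat → SW at lon 121.75°, lat -28.75°.
Extended square 3, 6: +3·0.00833333° lon, +6·0.00416667° lat → SW at lon 121.775°, lat -28.725°.
Cell spans 0.00833333° lon × 0.00416667° lat. NE corner is SW corner plus one full cell.
latitude 28.72083° S, longitude 121.78333° E.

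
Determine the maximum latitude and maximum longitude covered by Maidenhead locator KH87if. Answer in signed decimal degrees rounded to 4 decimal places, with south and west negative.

-12.7500, 36.7500

Field K=10, H=7: +10·20° lon, +7·10° lat → SW at lon 20°, lat -20°.
Square 8, 7: +8·2° lon, +7·1° lat → SW at lon 36°, lat -13°.
Subsquare i=8, f=5: +8·0.0833333° lon, +5·0.0416667° lat → SW at lon 36.6667°, lat -12.7917°.
Cell spans 0.0833333° lon × 0.0416667° lat. NE corner is SW corner plus one full cell.
latitude -12.7500, longitude 36.7500.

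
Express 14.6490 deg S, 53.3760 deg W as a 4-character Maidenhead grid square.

Shift to the Maidenhead origin (180°W, 90°S): lon 126.62, lat 75.35.
Field: lon ⌊126.62/20⌋ = 6 → G; lat ⌊75.35/10⌋ = 7 → H.
Square: lon ⌊6.62/2⌋ = 3; lat ⌊5.35/1⌋ = 5.

GH35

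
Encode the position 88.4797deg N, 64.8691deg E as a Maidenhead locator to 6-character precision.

MR28kl

Shift to the Maidenhead origin (180°W, 90°S): lon 244.8691, lat 178.4797.
Field: lon ⌊244.8691/20⌋ = 12 → M; lat ⌊178.4797/10⌋ = 17 → R.
Square: lon ⌊4.8691/2⌋ = 2; lat ⌊8.4797/1⌋ = 8.
Subsquare: lon ⌊0.8691/0.0833333⌋ = 10 → k; lat ⌊0.4797/0.0416667⌋ = 11 → l.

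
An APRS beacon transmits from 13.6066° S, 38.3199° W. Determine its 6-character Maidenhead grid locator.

HH06uj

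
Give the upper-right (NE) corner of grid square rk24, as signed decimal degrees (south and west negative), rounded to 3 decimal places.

Field R=17, K=10: +17·20° lon, +10·10° lat → SW at lon 160°, lat 10°.
Square 2, 4: +2·2° lon, +4·1° lat → SW at lon 164°, lat 14°.
Cell spans 2° lon × 1° lat. NE corner is SW corner plus one full cell.
latitude 15.000, longitude 166.000.

15.000, 166.000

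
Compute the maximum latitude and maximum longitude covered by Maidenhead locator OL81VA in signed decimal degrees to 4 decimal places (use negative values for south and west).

21.0417, 117.8333

Field O=14, L=11: +14·20° lon, +11·10° lat → SW at lon 100°, lat 20°.
Square 8, 1: +8·2° lon, +1·1° lat → SW at lon 116°, lat 21°.
Subsquare v=21, a=0: +21·0.0833333° lon, +0·0.0416667° lat → SW at lon 117.75°, lat 21°.
Cell spans 0.0833333° lon × 0.0416667° lat. NE corner is SW corner plus one full cell.
latitude 21.0417, longitude 117.8333.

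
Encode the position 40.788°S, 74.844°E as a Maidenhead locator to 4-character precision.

ME79

Offset from 180°W / 90°S: lon 254.84°, lat 49.21°.
Field (20°×10°, letters A–R): lon ⌊254.84/20⌋ = 12 → M; lat ⌊49.21/10⌋ = 4 → E.
Square (2°×1°, digits 0–9): lon ⌊14.84/2⌋ = 7; lat ⌊9.21/1⌋ = 9.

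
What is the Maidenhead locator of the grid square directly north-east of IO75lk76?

Longitude extended square 7; +1 → 8.
Latitude extended square 6; +1 → 7.

IO75lk87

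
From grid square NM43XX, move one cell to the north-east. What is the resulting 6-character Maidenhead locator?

NM54aa

Longitude subsquare x = 23; +1 → 24, wraps to 0 = a, carry into square.
Longitude square 4; +1 → 5.
Latitude subsquare x = 23; +1 → 24, wraps to 0 = a, carry into square.
Latitude square 3; +1 → 4.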